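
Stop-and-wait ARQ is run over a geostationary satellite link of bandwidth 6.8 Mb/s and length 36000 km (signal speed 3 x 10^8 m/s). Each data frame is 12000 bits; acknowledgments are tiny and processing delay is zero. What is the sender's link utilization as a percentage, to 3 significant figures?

t_tx = L/R = 12000/6800000 = 0.00176471 s.
t_prop = 36000000/300000000 = 0.12 s; RTT = 0.24 s.
Cycle = t_tx + RTT = 0.241765 s.
Utilization = t_tx / cycle = 0.00176471/0.241765 = 0.730 %.

0.730 %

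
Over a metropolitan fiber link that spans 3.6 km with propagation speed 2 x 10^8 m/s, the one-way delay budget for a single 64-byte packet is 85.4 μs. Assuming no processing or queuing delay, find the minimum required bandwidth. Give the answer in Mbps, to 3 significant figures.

7.60 Mbps

L = 512 bits.
Propagation delay = 3600 / 200000000 = 18 μs.
Transmission budget = 85.4 − 18 = 67.4 μs.
R ≥ L / t_tx = 512 bits / 6.74e-05 s = 7.60 Mbps.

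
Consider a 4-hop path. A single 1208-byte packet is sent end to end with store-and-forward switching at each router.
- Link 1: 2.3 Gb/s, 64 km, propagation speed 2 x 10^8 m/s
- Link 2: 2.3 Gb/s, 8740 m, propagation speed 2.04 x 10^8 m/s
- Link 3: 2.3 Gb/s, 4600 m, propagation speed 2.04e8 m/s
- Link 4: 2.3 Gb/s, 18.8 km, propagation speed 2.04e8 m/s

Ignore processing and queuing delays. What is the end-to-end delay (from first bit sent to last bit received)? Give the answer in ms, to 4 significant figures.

0.4944 ms

L = 1208 × 8 = 9664 bits.
Transmission delay per hop = L/R = 9664/2300000000 = 0.00420174 ms; 4 hops → 0.016807 ms.
Propagation delays (d/s per hop): 0.32, 0.0428431, 0.022549, 0.0921569 ms; sum = 0.477549 ms.
End-to-end = 0.4944 ms.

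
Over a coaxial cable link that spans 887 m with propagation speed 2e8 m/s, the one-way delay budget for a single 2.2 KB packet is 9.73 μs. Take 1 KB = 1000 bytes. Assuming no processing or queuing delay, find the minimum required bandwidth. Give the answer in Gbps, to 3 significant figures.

3.32 Gbps

L = 17600 bits.
Propagation delay = 887 / 200000000 = 4.435 μs.
Transmission budget = 9.73 − 4.435 = 5.295 μs.
R ≥ L / t_tx = 17600 bits / 5.295e-06 s = 3.32 Gbps.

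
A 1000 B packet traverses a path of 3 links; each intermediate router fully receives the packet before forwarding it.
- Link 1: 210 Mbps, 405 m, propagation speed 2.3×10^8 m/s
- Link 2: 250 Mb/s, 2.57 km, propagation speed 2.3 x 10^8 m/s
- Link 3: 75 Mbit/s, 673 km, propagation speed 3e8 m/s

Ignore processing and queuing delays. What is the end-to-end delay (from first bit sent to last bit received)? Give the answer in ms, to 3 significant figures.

L = 1000 × 8 = 8000 bits.
Transmission delays (L/R per hop): 0.0380952, 0.032, 0.106667 ms; sum = 0.176762 ms.
Propagation delays (d/s per hop): 0.00176087, 0.0111739, 2.24333 ms; sum = 2.25627 ms.
End-to-end = 2.43 ms.

2.43 ms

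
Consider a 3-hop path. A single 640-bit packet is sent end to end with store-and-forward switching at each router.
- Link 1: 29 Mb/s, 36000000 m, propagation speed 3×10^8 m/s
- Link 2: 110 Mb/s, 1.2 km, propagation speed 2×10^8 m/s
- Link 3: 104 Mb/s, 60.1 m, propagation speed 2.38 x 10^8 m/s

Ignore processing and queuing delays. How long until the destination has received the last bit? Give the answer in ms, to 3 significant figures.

Transmission delays (L/R per hop): 0.022069, 0.00581818, 0.00615385 ms; sum = 0.034041 ms.
Propagation delays (d/s per hop): 120, 0.006, 0.000252521 ms; sum = 120.006 ms.
End-to-end = 120 ms.

120 ms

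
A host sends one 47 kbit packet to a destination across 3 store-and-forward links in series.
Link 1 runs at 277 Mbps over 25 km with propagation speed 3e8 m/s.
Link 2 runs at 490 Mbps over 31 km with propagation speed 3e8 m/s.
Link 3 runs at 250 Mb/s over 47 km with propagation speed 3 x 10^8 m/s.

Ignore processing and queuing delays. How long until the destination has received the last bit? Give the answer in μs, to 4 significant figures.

L = 47000 bits.
Transmission delays (L/R per hop): 169.675, 95.9184, 188 μs; sum = 453.593 μs.
Propagation delays (d/s per hop): 83.3333, 103.333, 156.667 μs; sum = 343.333 μs.
End-to-end = 796.9 μs.

796.9 μs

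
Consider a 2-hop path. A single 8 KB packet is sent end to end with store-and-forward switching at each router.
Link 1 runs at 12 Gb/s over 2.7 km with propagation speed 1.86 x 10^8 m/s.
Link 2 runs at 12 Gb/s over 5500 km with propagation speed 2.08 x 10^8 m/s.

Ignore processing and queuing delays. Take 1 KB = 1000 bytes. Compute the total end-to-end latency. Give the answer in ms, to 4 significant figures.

26.47 ms

L = 64000 bits.
Transmission delay per hop = L/R = 64000/12000000000 = 0.00533333 ms; 2 hops → 0.0106667 ms.
Propagation delays (d/s per hop): 0.0145161, 26.4423 ms; sum = 26.4568 ms.
End-to-end = 26.47 ms.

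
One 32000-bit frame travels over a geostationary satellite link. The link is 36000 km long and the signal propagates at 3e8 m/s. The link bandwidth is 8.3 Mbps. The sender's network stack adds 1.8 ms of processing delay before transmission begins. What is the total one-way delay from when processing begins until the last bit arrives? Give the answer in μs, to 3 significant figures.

Transmission delay = L/R = 32000 / 8.3e+06 = 3855.42 μs.
Propagation delay = d/s = 36000000 m / 300000000 m/s = 120000 μs.
Plus processing delay 1.8 ms = 1800 μs.
Total = 126000 μs.

126000 μs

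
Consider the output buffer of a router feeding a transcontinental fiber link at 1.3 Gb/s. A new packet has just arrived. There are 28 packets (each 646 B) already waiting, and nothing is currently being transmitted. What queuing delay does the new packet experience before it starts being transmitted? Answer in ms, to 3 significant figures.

0.111 ms

Each queued packet: L/R = 5168/1300000000 = 0.00397538 ms.
28 queued → 0.111311 ms.
Queuing delay = 0.111 ms.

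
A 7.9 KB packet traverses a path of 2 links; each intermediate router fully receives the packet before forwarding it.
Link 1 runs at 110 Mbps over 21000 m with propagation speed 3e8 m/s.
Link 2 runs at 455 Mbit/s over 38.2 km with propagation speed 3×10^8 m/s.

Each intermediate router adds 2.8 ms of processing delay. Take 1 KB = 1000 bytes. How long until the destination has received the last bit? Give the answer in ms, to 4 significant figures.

L = 63200 bits.
Transmission delays (L/R per hop): 0.574545, 0.138901 ms; sum = 0.713447 ms.
Propagation delays (d/s per hop): 0.07, 0.127333 ms; sum = 0.197333 ms.
Processing at 1 router(s): 1 × 2.8 ms = 2.8 ms.
End-to-end = 3.711 ms.

3.711 ms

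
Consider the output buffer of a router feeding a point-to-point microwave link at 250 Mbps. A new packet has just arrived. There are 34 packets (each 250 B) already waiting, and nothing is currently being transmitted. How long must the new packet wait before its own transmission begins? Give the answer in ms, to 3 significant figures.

Each queued packet: L/R = 2000/250000000 = 0.008 ms.
34 queued → 0.272 ms.
Queuing delay = 0.272 ms.

0.272 ms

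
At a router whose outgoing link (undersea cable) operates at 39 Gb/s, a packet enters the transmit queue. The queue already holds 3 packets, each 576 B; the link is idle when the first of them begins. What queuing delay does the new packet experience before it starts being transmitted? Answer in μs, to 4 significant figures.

Each queued packet: L/R = 4608/39000000000 = 0.118154 μs.
3 queued → 0.354462 μs.
Queuing delay = 0.3545 μs.

0.3545 μs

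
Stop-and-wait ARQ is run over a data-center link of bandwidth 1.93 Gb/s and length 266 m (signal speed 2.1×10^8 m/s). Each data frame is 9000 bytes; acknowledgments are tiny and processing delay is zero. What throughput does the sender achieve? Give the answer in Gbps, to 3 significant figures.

1.81 Gbps

t_tx = L/R = 72000/1930000000 = 3.73057e-05 s.
t_prop = 266/210000000 = 1.26667e-06 s; RTT = 2.53333e-06 s.
Cycle = t_tx + RTT = 3.9839e-05 s.
Throughput = L / cycle = 72000 / 3.9839e-05 = 1.81 Gbps.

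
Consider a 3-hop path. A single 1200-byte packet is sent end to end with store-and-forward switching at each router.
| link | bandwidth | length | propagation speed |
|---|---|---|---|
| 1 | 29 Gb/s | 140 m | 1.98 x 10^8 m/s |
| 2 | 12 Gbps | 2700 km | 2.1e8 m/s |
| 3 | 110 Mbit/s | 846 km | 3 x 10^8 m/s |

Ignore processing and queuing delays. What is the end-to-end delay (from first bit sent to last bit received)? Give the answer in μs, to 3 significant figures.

L = 1200 × 8 = 9600 bits.
Transmission delays (L/R per hop): 0.331034, 0.8, 87.2727 μs; sum = 88.4038 μs.
Propagation delays (d/s per hop): 0.707071, 12857.1, 2820 μs; sum = 15677.8 μs.
End-to-end = 15800 μs.

15800 μs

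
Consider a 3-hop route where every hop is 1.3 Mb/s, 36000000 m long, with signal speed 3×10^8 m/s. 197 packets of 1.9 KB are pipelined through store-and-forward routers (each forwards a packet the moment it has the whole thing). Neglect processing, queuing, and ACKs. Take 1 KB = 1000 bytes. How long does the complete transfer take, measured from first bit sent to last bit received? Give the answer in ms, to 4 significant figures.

Per-hop transmission t_tx = L/R = 15200/1300000 = 11.6923 ms.
Per-hop propagation t_prop = 36000000/300000000 = 120 ms.
Pipeline fill: first packet needs 3·t_tx to clear all hops; remaining 196 packets each add one t_tx.
Total = (3+197-1)·t_tx + 3·t_prop = 199·11.6923 + 3·120 = 2687 ms.

2687 ms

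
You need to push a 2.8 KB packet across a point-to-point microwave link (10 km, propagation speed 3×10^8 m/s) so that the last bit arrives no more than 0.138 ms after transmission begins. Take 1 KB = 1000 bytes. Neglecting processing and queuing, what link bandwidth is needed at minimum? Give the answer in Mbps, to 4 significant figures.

214.0 Mbps

L = 22400 bits.
Propagation delay = 10000 / 300000000 = 0.0333333 ms.
Transmission budget = 0.138 − 0.0333333 = 0.104667 ms.
R ≥ L / t_tx = 22400 bits / 0.000104667 s = 214.0 Mbps.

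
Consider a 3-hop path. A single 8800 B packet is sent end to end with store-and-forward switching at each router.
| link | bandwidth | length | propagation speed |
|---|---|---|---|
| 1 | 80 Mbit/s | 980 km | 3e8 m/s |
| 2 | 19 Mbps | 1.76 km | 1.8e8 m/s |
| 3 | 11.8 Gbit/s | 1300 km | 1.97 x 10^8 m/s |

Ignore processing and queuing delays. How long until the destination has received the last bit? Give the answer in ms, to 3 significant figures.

14.5 ms

L = 8800 × 8 = 70400 bits.
Transmission delays (L/R per hop): 0.88, 3.70526, 0.0059661 ms; sum = 4.59123 ms.
Propagation delays (d/s per hop): 3.26667, 0.00977778, 6.59898 ms; sum = 9.87543 ms.
End-to-end = 14.5 ms.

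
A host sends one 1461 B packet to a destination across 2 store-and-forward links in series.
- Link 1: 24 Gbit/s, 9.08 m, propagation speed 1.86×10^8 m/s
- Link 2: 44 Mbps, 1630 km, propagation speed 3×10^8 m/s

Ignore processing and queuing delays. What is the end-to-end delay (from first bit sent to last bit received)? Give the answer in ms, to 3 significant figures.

L = 1461 × 8 = 11688 bits.
Transmission delays (L/R per hop): 0.000487, 0.265636 ms; sum = 0.266123 ms.
Propagation delays (d/s per hop): 4.88172e-05, 5.43333 ms; sum = 5.43338 ms.
End-to-end = 5.70 ms.

5.70 ms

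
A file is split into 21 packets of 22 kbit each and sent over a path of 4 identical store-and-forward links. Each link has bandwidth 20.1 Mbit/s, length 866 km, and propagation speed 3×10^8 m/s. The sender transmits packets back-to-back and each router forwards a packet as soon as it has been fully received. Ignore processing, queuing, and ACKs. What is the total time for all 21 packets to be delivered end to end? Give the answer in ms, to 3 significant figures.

Per-hop transmission t_tx = L/R = 22000/20100000 = 1.09453 ms.
Per-hop propagation t_prop = 866000/300000000 = 2.88667 ms.
Pipeline fill: first packet needs 4·t_tx to clear all hops; remaining 20 packets each add one t_tx.
Total = (4+21-1)·t_tx + 4·t_prop = 24·1.09453 + 4·2.88667 = 37.8 ms.

37.8 ms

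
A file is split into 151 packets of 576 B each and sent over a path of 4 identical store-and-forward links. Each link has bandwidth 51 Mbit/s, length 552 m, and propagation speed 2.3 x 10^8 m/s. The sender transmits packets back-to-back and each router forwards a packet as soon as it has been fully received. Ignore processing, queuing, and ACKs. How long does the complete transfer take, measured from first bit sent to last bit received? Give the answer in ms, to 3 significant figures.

13.9 ms

Per-hop transmission t_tx = L/R = 4608/51000000 = 0.0903529 ms.
Per-hop propagation t_prop = 552/2.3e+08 = 0.0024 ms.
Pipeline fill: first packet needs 4·t_tx to clear all hops; remaining 150 packets each add one t_tx.
Total = (4+151-1)·t_tx + 4·t_prop = 154·0.0903529 + 4·0.0024 = 13.9 ms.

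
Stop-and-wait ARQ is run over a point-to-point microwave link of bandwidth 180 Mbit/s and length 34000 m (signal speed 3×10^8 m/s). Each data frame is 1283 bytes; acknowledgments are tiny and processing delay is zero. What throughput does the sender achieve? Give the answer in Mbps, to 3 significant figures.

t_tx = L/R = 10264/180000000 = 5.70222e-05 s.
t_prop = 34000/300000000 = 0.000113333 s; RTT = 0.000226667 s.
Cycle = t_tx + RTT = 0.000283689 s.
Throughput = L / cycle = 10264 / 0.000283689 = 36.2 Mbps.

36.2 Mbps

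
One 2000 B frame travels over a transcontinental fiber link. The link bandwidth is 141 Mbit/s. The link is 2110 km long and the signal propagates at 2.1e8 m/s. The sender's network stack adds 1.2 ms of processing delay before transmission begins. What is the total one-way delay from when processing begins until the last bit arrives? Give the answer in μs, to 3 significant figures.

11400 μs

L = 2000 × 8 = 16000 bits.
Transmission delay = L/R = 16000 / 141000000 = 113.475 μs.
Propagation delay = d/s = 2110000 m / 210000000 m/s = 10047.6 μs.
Plus processing delay 1.2 ms = 1200 μs.
Total = 11400 μs.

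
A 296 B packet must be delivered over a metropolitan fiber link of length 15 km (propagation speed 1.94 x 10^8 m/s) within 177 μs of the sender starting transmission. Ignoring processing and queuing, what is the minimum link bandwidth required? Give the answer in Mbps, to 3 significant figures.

L = 2368 bits.
Propagation delay = 15000 / 194000000 = 77.3196 μs.
Transmission budget = 177 − 77.3196 = 99.6804 μs.
R ≥ L / t_tx = 2368 bits / 9.96804e-05 s = 23.8 Mbps.

23.8 Mbps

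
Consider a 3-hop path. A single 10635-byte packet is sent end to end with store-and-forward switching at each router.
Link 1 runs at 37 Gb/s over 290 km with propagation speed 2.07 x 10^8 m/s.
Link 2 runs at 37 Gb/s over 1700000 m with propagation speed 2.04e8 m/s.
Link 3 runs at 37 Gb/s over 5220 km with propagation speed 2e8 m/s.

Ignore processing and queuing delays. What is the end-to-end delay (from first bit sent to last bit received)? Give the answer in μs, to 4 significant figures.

35840 μs

L = 10635 × 8 = 85080 bits.
Transmission delay per hop = L/R = 85080/37000000000 = 2.29946 μs; 3 hops → 6.89838 μs.
Propagation delays (d/s per hop): 1400.97, 8333.33, 26100 μs; sum = 35834.3 μs.
End-to-end = 35840 μs.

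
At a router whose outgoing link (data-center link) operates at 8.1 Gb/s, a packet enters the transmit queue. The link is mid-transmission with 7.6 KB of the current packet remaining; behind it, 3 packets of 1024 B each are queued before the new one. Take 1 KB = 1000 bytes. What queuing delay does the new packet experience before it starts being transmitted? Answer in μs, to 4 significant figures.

Each queued packet: L/R = 8192/8100000000 = 1.01136 μs.
3 queued → 3.03407 μs.
Plus remaining 60800 bits of current packet: 7.50617 μs.
Queuing delay = 10.54 μs.

10.54 μs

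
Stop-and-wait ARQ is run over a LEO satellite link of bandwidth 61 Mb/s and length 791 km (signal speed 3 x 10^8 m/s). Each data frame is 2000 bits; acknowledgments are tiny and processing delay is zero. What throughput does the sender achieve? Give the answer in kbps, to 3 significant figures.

t_tx = L/R = 2000/61000000 = 3.27869e-05 s.
t_prop = 791000/300000000 = 0.00263667 s; RTT = 0.00527333 s.
Cycle = t_tx + RTT = 0.00530612 s.
Throughput = L / cycle = 2000 / 0.00530612 = 377 kbps.

377 kbps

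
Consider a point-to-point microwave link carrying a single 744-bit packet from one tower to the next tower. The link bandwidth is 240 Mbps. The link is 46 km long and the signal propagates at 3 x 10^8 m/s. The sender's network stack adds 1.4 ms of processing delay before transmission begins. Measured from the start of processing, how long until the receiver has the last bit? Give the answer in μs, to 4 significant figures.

1556 μs

Transmission delay = L/R = 744 / 240000000 = 3.1 μs.
Propagation delay = d/s = 46000 m / 300000000 m/s = 153.333 μs.
Plus processing delay 1.4 ms = 1400 μs.
Total = 1556 μs.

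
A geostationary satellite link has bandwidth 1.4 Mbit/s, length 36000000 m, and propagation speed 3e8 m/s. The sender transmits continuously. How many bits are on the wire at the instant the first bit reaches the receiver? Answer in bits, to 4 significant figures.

168000 bits

Propagation delay = 36000000 / 300000000 = 0.12 s.
BDP = R × t_prop = 1400000 × 0.12 = 168000 bits.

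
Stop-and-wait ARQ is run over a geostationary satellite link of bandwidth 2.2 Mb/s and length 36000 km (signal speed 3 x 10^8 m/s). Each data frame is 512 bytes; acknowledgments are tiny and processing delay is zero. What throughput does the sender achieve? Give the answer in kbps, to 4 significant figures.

t_tx = L/R = 4096/2200000 = 0.00186182 s.
t_prop = 36000000/300000000 = 0.12 s; RTT = 0.24 s.
Cycle = t_tx + RTT = 0.241862 s.
Throughput = L / cycle = 4096 / 0.241862 = 16.94 kbps.

16.94 kbps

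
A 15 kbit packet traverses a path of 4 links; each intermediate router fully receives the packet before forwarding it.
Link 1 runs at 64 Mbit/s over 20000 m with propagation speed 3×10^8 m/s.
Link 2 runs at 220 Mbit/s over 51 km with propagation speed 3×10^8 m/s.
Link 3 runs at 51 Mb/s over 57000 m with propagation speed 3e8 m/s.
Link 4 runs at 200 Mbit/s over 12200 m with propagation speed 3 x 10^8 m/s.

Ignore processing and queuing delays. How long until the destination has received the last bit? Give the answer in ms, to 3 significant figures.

1.14 ms

L = 15000 bits.
Transmission delays (L/R per hop): 0.234375, 0.0681818, 0.294118, 0.075 ms; sum = 0.671674 ms.
Propagation delays (d/s per hop): 0.0666667, 0.17, 0.19, 0.0406667 ms; sum = 0.467333 ms.
End-to-end = 1.14 ms.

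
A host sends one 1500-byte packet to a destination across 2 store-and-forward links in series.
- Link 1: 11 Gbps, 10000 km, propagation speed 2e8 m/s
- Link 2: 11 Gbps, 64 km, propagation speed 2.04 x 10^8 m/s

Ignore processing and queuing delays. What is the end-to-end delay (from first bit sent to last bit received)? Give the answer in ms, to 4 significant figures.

L = 1500 × 8 = 12000 bits.
Transmission delay per hop = L/R = 12000/11000000000 = 0.00109091 ms; 2 hops → 0.00218182 ms.
Propagation delays (d/s per hop): 50, 0.313725 ms; sum = 50.3137 ms.
End-to-end = 50.32 ms.

50.32 ms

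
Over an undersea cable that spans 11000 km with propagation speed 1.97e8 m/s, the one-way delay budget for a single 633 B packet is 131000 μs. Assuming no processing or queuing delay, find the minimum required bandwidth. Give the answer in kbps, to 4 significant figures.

67.37 kbps

L = 5064 bits.
Propagation delay = 11000000 / 197000000 = 55837.6 μs.
Transmission budget = 131000 − 55837.6 = 75162.4 μs.
R ≥ L / t_tx = 5064 bits / 0.0751624 s = 67.37 kbps.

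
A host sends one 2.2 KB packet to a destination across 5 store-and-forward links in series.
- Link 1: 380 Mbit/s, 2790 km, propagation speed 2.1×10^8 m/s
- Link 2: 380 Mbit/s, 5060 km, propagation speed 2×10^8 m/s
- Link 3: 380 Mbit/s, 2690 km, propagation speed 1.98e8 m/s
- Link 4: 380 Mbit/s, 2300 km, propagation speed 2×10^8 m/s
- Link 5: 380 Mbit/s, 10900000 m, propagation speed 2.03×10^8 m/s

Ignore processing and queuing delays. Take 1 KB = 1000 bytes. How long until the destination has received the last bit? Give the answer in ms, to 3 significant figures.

L = 17600 bits.
Transmission delay per hop = L/R = 17600/380000000 = 0.0463158 ms; 5 hops → 0.231579 ms.
Propagation delays (d/s per hop): 13.2857, 25.3, 13.5859, 11.5, 53.6946 ms; sum = 117.366 ms.
End-to-end = 118 ms.

118 ms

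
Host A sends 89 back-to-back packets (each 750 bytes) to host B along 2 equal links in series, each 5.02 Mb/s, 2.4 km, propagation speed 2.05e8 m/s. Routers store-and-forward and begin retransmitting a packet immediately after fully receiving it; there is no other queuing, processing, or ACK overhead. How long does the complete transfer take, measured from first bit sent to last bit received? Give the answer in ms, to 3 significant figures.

Per-hop transmission t_tx = L/R = 6000/5020000 = 1.19522 ms.
Per-hop propagation t_prop = 2400/2.05e+08 = 0.0117073 ms.
Pipeline fill: first packet needs 2·t_tx to clear all hops; remaining 88 packets each add one t_tx.
Total = (2+89-1)·t_tx + 2·t_prop = 90·1.19522 + 2·0.0117073 = 108 ms.

108 ms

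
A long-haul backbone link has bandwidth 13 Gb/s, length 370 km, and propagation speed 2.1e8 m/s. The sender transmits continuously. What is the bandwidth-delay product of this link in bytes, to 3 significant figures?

2860000 bytes

Propagation delay = 370000 / 210000000 = 0.0017619 s.
BDP = R × t_prop = 13000000000 × 0.0017619 = 22904800 bits.
In bytes: 22904800/8 = 2860000 bytes.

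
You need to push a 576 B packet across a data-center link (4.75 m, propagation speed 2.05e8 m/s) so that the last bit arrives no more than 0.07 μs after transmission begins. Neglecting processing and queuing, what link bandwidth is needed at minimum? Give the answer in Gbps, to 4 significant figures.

98.40 Gbps

L = 4608 bits.
Propagation delay = 4.75 / 2.05e+08 = 0.0231707 μs.
Transmission budget = 0.07 − 0.0231707 = 0.0468293 μs.
R ≥ L / t_tx = 4608 bits / 4.68293e-08 s = 98.40 Gbps.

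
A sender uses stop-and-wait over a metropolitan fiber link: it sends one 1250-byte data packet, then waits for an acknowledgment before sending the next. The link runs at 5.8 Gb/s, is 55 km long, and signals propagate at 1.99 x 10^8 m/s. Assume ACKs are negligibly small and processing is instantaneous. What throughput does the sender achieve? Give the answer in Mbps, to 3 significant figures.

18.0 Mbps

t_tx = L/R = 10000/5800000000 = 1.72414e-06 s.
t_prop = 55000/199000000 = 0.000276382 s; RTT = 0.000552764 s.
Cycle = t_tx + RTT = 0.000554488 s.
Throughput = L / cycle = 10000 / 0.000554488 = 18.0 Mbps.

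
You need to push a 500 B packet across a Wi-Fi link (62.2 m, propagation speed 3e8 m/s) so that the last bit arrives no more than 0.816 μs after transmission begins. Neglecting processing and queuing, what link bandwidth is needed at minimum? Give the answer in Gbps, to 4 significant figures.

L = 4000 bits.
Propagation delay = 62.2 / 300000000 = 0.207333 μs.
Transmission budget = 0.816 − 0.207333 = 0.608667 μs.
R ≥ L / t_tx = 4000 bits / 6.08667e-07 s = 6.572 Gbps.

6.572 Gbps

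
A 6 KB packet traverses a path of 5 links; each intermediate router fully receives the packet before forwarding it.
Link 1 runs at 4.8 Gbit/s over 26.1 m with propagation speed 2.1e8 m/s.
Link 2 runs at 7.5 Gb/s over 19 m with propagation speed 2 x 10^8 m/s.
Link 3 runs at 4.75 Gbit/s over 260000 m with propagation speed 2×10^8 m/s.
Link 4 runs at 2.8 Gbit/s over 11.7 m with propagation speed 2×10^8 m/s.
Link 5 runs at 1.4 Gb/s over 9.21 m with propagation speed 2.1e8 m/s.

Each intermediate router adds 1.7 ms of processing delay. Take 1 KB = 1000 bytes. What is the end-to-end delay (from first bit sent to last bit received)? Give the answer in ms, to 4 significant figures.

8.178 ms

L = 48000 bits.
Transmission delays (L/R per hop): 0.01, 0.0064, 0.0101053, 0.0171429, 0.0342857 ms; sum = 0.0779338 ms.
Propagation delays (d/s per hop): 0.000124286, 9.5e-05, 1.3, 5.85e-05, 4.38571e-05 ms; sum = 1.30032 ms.
Processing at 4 router(s): 4 × 1.7 ms = 6.8 ms.
End-to-end = 8.178 ms.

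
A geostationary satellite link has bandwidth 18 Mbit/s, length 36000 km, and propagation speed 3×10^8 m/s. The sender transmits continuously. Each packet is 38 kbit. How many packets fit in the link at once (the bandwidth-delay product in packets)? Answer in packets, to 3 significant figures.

Propagation delay = 36000000 / 300000000 = 0.12 s.
BDP = R × t_prop = 18000000 × 0.12 = 2160000 bits.
In packets of 38000 bits: 56.8 packets.

56.8 packets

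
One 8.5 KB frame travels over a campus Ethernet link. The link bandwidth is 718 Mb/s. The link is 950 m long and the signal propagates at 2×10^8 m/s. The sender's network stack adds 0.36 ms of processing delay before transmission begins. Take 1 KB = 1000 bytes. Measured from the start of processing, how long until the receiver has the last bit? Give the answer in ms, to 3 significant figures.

L = 68000 bits.
Transmission delay = L/R = 68000 / 718000000 = 0.0947075 ms.
Propagation delay = d/s = 950 m / 200000000 m/s = 0.00475 ms.
Plus processing delay 0.36 ms = 0.36 ms.
Total = 0.459 ms.

0.459 ms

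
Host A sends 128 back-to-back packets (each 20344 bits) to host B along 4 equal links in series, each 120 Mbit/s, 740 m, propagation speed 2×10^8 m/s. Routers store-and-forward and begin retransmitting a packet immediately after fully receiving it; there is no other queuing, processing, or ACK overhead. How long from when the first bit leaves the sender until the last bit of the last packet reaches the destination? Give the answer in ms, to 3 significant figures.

Per-hop transmission t_tx = L/R = 20344/120000000 = 0.169533 ms.
Per-hop propagation t_prop = 740/200000000 = 0.0037 ms.
Pipeline fill: first packet needs 4·t_tx to clear all hops; remaining 127 packets each add one t_tx.
Total = (4+128-1)·t_tx + 4·t_prop = 131·0.169533 + 4·0.0037 = 22.2 ms.

22.2 ms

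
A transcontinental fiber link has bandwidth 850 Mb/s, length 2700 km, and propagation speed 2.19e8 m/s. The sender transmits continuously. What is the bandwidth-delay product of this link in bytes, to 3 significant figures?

Propagation delay = 2700000 / 219000000 = 0.0123288 s.
BDP = R × t_prop = 850000000 × 0.0123288 = 10479500 bits.
In bytes: 10479500/8 = 1310000 bytes.

1310000 bytes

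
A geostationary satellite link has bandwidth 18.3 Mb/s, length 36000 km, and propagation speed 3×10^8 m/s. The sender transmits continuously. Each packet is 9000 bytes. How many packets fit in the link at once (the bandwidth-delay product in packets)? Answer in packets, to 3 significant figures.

30.5 packets

Propagation delay = 36000000 / 300000000 = 0.12 s.
BDP = R × t_prop = 18300000 × 0.12 = 2196000 bits.
In packets of 72000 bits: 30.5 packets.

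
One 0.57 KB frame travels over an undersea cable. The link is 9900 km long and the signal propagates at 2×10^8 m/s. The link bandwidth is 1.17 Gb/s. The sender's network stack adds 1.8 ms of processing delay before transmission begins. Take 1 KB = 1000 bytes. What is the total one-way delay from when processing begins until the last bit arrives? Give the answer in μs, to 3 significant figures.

51300 μs

L = 4560 bits.
Transmission delay = L/R = 4560 / 1170000000 = 3.89744 μs.
Propagation delay = d/s = 9900000 m / 200000000 m/s = 49500 μs.
Plus processing delay 1.8 ms = 1800 μs.
Total = 51300 μs.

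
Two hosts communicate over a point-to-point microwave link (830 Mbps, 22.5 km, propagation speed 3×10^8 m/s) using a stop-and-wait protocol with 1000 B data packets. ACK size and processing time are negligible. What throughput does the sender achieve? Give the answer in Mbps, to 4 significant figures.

t_tx = L/R = 8000/830000000 = 9.63855e-06 s.
t_prop = 22500/300000000 = 7.5e-05 s; RTT = 0.00015 s.
Cycle = t_tx + RTT = 0.000159639 s.
Throughput = L / cycle = 8000 / 0.000159639 = 50.11 Mbps.

50.11 Mbps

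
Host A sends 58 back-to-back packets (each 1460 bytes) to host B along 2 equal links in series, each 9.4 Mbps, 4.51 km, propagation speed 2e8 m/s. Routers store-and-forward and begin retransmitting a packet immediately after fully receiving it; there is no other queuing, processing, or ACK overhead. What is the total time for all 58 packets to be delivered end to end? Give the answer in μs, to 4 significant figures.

73360 μs

Per-hop transmission t_tx = L/R = 11680/9400000 = 1242.55 μs.
Per-hop propagation t_prop = 4510/200000000 = 22.55 μs.
Pipeline fill: first packet needs 2·t_tx to clear all hops; remaining 57 packets each add one t_tx.
Total = (2+58-1)·t_tx + 2·t_prop = 59·1242.55 + 2·22.55 = 73360 μs.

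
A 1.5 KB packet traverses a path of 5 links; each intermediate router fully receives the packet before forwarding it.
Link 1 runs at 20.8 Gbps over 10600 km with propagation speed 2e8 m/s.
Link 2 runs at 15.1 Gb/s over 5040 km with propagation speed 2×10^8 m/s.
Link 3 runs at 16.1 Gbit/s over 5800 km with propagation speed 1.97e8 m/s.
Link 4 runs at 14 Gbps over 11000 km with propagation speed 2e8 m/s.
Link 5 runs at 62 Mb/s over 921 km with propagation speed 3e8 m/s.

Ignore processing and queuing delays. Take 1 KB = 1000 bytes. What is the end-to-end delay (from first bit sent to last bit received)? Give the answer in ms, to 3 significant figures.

166 ms

L = 12000 bits.
Transmission delays (L/R per hop): 0.000576923, 0.000794702, 0.000745342, 0.000857143, 0.193548 ms; sum = 0.196522 ms.
Propagation delays (d/s per hop): 53, 25.2, 29.4416, 55, 3.07 ms; sum = 165.712 ms.
End-to-end = 166 ms.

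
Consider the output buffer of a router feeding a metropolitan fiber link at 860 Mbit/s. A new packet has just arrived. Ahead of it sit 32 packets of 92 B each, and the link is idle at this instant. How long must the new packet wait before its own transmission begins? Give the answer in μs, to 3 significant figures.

Each queued packet: L/R = 736/860000000 = 0.855814 μs.
32 queued → 27.386 μs.
Queuing delay = 27.4 μs.

27.4 μs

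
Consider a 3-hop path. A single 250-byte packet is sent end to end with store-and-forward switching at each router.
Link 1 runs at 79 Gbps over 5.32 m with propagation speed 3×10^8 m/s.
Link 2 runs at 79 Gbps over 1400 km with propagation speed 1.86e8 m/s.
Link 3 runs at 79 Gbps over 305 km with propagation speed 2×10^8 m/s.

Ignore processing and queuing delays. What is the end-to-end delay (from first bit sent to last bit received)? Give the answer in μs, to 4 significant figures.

9052 μs

L = 250 × 8 = 2000 bits.
Transmission delay per hop = L/R = 2000/79000000000 = 0.0253165 μs; 3 hops → 0.0759494 μs.
Propagation delays (d/s per hop): 0.0177333, 7526.88, 1525 μs; sum = 9051.9 μs.
End-to-end = 9052 μs.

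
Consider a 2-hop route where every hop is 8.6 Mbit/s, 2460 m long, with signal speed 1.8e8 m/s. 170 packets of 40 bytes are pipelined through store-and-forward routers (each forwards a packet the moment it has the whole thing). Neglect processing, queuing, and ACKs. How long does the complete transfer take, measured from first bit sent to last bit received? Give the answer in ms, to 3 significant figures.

6.39 ms

Per-hop transmission t_tx = L/R = 320/8600000 = 0.0372093 ms.
Per-hop propagation t_prop = 2460/180000000 = 0.0136667 ms.
Pipeline fill: first packet needs 2·t_tx to clear all hops; remaining 169 packets each add one t_tx.
Total = (2+170-1)·t_tx + 2·t_prop = 171·0.0372093 + 2·0.0136667 = 6.39 ms.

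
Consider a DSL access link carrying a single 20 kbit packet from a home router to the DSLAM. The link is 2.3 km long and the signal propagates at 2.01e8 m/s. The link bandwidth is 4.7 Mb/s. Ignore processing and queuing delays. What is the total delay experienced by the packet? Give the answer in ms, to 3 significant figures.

L = 20000 bits.
Transmission delay = L/R = 20000 / 4700000 = 4.25532 ms.
Propagation delay = d/s = 2300 m / 2.01e+08 m/s = 0.0114428 ms.
Total = 4.27 ms.

4.27 ms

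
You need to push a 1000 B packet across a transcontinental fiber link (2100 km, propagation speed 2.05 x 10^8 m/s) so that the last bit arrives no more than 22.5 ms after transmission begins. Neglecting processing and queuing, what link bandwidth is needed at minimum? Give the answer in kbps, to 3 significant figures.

653 kbps

L = 8000 bits.
Propagation delay = 2100000 / 2.05e+08 = 10.2439 ms.
Transmission budget = 22.5 − 10.2439 = 12.2561 ms.
R ≥ L / t_tx = 8000 bits / 0.0122561 s = 653 kbps.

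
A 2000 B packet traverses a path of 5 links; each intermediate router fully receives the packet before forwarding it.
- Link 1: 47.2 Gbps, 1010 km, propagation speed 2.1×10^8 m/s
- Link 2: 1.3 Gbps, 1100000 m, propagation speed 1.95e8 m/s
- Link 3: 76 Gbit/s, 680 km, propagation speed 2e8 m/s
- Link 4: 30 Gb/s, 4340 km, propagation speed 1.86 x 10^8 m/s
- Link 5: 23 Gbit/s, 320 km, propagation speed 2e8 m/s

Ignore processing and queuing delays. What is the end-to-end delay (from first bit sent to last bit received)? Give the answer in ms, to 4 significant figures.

L = 2000 × 8 = 16000 bits.
Transmission delays (L/R per hop): 0.000338983, 0.0123077, 0.000210526, 0.000533333, 0.000695652 ms; sum = 0.0140862 ms.
Propagation delays (d/s per hop): 4.80952, 5.64103, 3.4, 23.3333, 1.6 ms; sum = 38.7839 ms.
End-to-end = 38.80 ms.

38.80 ms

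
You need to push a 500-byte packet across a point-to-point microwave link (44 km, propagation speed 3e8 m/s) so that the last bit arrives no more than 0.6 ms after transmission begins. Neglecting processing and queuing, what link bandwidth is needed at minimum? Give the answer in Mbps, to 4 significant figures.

8.824 Mbps

L = 4000 bits.
Propagation delay = 44000 / 300000000 = 0.146667 ms.
Transmission budget = 0.6 − 0.146667 = 0.453333 ms.
R ≥ L / t_tx = 4000 bits / 0.000453333 s = 8.824 Mbps.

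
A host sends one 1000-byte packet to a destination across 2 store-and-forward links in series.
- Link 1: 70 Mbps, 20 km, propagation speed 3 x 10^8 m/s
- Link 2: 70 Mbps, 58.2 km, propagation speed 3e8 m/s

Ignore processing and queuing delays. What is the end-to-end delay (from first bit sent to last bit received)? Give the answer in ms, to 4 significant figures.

L = 1000 × 8 = 8000 bits.
Transmission delay per hop = L/R = 8000/70000000 = 0.114286 ms; 2 hops → 0.228571 ms.
Propagation delays (d/s per hop): 0.0666667, 0.194 ms; sum = 0.260667 ms.
End-to-end = 0.4892 ms.

0.4892 ms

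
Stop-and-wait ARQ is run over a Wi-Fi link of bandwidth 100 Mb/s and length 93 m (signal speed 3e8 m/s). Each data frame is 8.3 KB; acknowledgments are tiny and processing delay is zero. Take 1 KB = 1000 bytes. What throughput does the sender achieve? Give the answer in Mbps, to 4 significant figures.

t_tx = L/R = 66400/100000000 = 0.000664 s.
t_prop = 93/300000000 = 3.1e-07 s; RTT = 6.2e-07 s.
Cycle = t_tx + RTT = 0.00066462 s.
Throughput = L / cycle = 66400 / 0.00066462 = 99.91 Mbps.

99.91 Mbps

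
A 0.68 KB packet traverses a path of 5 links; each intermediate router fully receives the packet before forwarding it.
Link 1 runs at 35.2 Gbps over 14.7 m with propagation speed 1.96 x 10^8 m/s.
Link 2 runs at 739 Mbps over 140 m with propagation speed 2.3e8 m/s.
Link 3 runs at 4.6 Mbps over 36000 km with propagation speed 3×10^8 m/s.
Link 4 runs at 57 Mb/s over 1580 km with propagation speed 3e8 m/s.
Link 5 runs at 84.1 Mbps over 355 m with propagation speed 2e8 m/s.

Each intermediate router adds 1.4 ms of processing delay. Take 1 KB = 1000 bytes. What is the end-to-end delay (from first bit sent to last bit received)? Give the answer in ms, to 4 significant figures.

L = 5440 bits.
Transmission delays (L/R per hop): 0.000154545, 0.0073613, 1.18261, 0.0954386, 0.0646849 ms; sum = 1.35025 ms.
Propagation delays (d/s per hop): 7.5e-05, 0.000608696, 120, 5.26667, 0.001775 ms; sum = 125.269 ms.
Processing at 4 router(s): 4 × 1.4 ms = 5.6 ms.
End-to-end = 132.2 ms.

132.2 ms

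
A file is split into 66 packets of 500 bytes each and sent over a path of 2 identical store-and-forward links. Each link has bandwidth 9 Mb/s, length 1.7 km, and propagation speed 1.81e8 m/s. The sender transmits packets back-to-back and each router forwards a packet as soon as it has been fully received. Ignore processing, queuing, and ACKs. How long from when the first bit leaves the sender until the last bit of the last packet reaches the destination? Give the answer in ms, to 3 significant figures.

Per-hop transmission t_tx = L/R = 4000/9000000 = 0.444444 ms.
Per-hop propagation t_prop = 1700/181000000 = 0.00939227 ms.
Pipeline fill: first packet needs 2·t_tx to clear all hops; remaining 65 packets each add one t_tx.
Total = (2+66-1)·t_tx + 2·t_prop = 67·0.444444 + 2·0.00939227 = 29.8 ms.

29.8 ms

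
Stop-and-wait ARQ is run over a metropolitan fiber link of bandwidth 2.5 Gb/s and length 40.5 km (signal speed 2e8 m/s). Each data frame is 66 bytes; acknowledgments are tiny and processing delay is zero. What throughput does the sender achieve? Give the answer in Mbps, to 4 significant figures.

t_tx = L/R = 528/2500000000 = 2.112e-07 s.
t_prop = 40500/200000000 = 0.0002025 s; RTT = 0.000405 s.
Cycle = t_tx + RTT = 0.000405211 s.
Throughput = L / cycle = 528 / 0.000405211 = 1.303 Mbps.

1.303 Mbps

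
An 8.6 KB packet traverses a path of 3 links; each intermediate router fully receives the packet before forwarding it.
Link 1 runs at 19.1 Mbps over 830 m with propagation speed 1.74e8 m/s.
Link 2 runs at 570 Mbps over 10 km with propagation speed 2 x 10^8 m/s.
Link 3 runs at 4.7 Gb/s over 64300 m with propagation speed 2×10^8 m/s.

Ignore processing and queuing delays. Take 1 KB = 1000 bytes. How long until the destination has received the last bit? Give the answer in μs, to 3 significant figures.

L = 68800 bits.
Transmission delays (L/R per hop): 3602.09, 120.702, 14.6383 μs; sum = 3737.43 μs.
Propagation delays (d/s per hop): 4.77011, 50, 321.5 μs; sum = 376.27 μs.
End-to-end = 4110 μs.

4110 μs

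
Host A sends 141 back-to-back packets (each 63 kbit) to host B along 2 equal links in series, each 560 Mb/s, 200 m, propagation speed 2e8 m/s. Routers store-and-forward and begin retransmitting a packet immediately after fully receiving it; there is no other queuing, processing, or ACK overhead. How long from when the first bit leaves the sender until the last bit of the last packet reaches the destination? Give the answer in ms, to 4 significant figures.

Per-hop transmission t_tx = L/R = 63000/560000000 = 0.1125 ms.
Per-hop propagation t_prop = 200/200000000 = 0.001 ms.
Pipeline fill: first packet needs 2·t_tx to clear all hops; remaining 140 packets each add one t_tx.
Total = (2+141-1)·t_tx + 2·t_prop = 142·0.1125 + 2·0.001 = 15.98 ms.

15.98 ms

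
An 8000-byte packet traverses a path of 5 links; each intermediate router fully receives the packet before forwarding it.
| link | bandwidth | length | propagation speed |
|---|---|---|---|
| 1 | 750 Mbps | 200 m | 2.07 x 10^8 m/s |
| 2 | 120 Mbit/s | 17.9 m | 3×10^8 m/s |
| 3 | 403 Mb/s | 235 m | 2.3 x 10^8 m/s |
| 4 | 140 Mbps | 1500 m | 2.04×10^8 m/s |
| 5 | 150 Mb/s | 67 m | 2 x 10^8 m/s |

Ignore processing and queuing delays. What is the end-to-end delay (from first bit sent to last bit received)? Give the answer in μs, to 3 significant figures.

1670 μs

L = 8000 × 8 = 64000 bits.
Transmission delays (L/R per hop): 85.3333, 533.333, 158.809, 457.143, 426.667 μs; sum = 1661.29 μs.
Propagation delays (d/s per hop): 0.966184, 0.0596667, 1.02174, 7.35294, 0.335 μs; sum = 9.73553 μs.
End-to-end = 1670 μs.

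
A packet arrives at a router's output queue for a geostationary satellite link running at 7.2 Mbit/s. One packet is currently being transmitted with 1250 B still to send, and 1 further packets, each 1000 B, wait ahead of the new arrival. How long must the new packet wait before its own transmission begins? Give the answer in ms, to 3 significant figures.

Each queued packet: L/R = 8000/7200000 = 1.11111 ms.
1 queued → 1.11111 ms.
Plus remaining 10000 bits of current packet: 1.38889 ms.
Queuing delay = 2.50 ms.

2.50 ms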